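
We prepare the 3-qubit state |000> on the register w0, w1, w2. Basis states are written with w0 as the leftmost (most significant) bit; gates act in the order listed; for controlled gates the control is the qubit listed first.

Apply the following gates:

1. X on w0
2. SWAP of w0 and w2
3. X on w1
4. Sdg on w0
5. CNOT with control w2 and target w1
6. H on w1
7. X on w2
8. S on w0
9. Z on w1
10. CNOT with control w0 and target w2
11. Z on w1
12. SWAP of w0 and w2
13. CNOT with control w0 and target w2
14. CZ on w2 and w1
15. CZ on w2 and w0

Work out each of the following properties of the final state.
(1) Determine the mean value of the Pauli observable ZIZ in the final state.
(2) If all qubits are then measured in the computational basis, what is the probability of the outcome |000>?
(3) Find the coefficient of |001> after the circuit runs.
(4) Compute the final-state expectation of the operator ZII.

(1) The expectation value of ZIZ is 1.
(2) Outcome |000> occurs with probability 1/2.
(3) The final state's coefficient on |001> equals 0.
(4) The expectation value of ZII is 1.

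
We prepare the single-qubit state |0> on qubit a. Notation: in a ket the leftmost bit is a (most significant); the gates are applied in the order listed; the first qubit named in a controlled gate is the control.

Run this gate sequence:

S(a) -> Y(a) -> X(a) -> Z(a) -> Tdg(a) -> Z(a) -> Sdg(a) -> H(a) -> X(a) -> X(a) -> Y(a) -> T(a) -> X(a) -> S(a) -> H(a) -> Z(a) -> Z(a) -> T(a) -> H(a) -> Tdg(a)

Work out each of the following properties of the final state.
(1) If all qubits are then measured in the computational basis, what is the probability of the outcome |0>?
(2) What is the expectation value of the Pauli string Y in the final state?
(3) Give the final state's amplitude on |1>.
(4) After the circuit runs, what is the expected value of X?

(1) The probability of measuring |0> is 1/4. Key observation: the block from step 9 through step 10 cancels to the identity and can be dropped.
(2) The observable Y averages to 1/2 - sqrt(2)/4.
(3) The final state's coefficient on |1> equals sqrt(2)*(-1 + (1 + I)*exp(I*pi/4))*(1 - I)/4.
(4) The expectation value of X is -1/2 - sqrt(2)/4.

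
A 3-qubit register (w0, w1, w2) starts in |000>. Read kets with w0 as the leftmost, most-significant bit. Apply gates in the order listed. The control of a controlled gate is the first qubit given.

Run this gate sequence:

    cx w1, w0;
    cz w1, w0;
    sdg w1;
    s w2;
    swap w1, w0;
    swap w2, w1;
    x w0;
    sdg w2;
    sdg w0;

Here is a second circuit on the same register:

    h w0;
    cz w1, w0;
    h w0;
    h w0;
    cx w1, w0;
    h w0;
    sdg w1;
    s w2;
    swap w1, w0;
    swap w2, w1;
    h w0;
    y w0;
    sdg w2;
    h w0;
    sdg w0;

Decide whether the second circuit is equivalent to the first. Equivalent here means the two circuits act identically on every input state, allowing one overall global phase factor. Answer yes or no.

No — the two circuits implement different unitaries, even allowing a global phase.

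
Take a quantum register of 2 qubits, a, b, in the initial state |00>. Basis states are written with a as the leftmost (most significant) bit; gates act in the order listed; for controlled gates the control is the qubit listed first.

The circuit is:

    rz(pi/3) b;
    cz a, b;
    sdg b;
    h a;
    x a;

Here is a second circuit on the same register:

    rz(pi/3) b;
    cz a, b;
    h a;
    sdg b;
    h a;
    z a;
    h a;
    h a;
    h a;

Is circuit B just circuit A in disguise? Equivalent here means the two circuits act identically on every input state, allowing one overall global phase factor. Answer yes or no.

Yes — the two circuits implement the same unitary up to a global phase.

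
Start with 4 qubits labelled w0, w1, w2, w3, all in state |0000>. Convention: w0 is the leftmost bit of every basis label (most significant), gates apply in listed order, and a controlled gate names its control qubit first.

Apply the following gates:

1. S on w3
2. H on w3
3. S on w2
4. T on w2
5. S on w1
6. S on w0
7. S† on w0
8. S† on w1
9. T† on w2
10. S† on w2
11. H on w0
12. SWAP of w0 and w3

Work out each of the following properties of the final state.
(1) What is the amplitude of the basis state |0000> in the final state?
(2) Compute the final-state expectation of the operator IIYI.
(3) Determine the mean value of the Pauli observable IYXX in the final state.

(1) The amplitude on |0000> is 1/2.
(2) In the final state, IIYI has expectation 0.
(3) The expectation value of IYXX is 0.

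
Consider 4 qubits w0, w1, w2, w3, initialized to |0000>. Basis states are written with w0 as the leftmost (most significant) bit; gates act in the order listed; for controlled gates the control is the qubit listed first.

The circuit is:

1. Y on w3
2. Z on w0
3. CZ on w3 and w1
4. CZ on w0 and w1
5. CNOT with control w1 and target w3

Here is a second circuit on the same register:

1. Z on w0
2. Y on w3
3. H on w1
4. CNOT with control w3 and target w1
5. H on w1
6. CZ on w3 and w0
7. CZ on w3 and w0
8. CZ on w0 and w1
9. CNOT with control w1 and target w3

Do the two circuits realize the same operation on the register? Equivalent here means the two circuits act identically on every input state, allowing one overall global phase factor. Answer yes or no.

Yes: on every input state the two circuits agree up to one overall phase factor.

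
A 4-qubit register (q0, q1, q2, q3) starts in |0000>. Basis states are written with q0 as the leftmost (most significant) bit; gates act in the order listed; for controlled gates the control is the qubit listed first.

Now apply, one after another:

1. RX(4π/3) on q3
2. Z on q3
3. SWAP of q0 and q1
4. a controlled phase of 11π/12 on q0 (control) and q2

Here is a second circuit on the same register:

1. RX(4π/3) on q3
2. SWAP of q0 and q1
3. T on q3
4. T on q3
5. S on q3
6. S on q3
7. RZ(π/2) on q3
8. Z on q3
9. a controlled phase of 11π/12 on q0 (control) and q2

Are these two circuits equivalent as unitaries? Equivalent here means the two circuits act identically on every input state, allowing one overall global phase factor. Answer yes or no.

Yes — the two circuits implement the same unitary up to a global phase.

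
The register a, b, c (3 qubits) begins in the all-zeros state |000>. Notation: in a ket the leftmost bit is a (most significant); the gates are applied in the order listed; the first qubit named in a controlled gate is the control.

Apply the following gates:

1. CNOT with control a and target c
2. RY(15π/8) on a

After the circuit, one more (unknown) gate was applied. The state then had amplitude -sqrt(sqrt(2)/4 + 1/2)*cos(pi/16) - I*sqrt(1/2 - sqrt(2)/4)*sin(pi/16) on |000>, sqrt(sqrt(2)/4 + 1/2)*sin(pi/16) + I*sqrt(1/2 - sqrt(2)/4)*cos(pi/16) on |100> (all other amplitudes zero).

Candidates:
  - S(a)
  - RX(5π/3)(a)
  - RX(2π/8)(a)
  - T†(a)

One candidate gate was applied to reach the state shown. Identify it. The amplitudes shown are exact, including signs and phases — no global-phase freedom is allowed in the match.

The unique candidate consistent with the amplitudes is RX(2π/8)(a).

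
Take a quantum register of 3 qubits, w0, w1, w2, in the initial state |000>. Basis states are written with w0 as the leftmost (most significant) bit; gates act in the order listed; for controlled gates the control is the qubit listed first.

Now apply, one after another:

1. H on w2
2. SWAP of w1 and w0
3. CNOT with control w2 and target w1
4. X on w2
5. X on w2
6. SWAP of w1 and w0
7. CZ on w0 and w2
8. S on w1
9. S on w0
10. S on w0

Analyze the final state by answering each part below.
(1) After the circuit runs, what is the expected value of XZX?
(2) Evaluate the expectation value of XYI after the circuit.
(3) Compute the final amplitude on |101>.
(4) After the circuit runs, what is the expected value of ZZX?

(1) The expectation value of XZX is 1. Key observation: steps 4-5 multiply out to the identity, so the circuit reduces to the remaining gates.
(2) The expectation value of XYI is 0.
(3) |101> carries amplitude sqrt(2)/2 in the final state.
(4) In the final state, ZZX has expectation 0.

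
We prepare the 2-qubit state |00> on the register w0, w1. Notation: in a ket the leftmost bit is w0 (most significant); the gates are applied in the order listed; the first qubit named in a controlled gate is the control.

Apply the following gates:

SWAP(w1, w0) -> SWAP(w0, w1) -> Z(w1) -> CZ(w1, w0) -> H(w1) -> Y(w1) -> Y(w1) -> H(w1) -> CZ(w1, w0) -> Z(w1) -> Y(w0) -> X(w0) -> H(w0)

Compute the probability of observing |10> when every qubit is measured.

The probability of measuring |10> is 1/2. Key observation: the block from step 4 through step 9 cancels to the identity and can be dropped.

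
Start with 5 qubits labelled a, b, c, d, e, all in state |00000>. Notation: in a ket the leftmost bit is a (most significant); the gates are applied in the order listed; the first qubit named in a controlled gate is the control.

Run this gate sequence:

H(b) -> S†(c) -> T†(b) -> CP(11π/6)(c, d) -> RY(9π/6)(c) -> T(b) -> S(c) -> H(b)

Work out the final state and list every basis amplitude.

The resulting statevector has amplitude -sqrt(2)/2 on |00000>, sqrt(2)*I/2 on |00100>, and 0 on every other basis state.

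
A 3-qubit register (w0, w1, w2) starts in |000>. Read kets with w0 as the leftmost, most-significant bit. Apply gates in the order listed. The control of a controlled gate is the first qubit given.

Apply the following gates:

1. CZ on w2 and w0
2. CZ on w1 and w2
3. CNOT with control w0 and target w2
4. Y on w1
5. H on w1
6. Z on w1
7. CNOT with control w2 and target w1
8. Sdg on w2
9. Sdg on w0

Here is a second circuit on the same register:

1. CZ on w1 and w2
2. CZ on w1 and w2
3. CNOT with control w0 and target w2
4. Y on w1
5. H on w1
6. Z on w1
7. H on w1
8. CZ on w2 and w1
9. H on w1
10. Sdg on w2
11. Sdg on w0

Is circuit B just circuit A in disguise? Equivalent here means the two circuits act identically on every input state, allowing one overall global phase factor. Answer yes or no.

No: there is an input state on which the two circuits produce genuinely different outputs (not merely differing by a phase).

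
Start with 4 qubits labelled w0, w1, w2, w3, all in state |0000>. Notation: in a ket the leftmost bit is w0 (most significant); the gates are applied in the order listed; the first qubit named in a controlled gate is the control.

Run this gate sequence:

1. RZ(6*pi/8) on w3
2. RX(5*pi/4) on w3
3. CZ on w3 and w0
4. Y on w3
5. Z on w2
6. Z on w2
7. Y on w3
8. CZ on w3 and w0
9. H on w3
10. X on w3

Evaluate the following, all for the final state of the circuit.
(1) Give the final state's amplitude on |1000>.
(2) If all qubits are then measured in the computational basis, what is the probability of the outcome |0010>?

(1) The final state's coefficient on |1000> equals 0. Key observation: gates 3-8 undo each other exactly, leaving only the rest of the circuit to track.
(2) Outcome |0010> occurs with probability 0.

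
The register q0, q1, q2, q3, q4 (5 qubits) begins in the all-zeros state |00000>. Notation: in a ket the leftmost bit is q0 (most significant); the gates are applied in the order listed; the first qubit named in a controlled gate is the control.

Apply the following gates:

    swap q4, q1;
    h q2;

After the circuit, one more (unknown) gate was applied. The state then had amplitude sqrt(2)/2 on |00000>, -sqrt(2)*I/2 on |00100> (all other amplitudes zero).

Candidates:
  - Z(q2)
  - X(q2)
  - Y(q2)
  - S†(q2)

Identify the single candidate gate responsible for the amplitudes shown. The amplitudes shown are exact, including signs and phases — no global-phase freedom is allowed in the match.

It was S†(q2) that produced the state shown.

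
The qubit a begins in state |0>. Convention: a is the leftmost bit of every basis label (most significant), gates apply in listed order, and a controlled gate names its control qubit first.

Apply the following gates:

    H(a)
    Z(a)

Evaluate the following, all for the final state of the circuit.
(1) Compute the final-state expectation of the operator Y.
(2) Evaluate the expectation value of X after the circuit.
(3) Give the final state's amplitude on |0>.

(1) The expectation value of Y is 0.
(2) The observable X averages to -1.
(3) The amplitude on |0> is sqrt(2)/2.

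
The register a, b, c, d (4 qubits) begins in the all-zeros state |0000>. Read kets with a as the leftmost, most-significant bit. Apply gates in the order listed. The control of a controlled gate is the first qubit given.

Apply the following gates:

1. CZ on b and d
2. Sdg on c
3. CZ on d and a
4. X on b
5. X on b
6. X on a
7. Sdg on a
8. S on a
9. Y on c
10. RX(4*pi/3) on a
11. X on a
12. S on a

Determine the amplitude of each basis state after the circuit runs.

The resulting statevector has amplitude -I/2 on |0010>, sqrt(3)*I/2 on |1010>, and 0 on every other basis state. Key observation: the block from step 4 through step 5 cancels to the identity and can be dropped.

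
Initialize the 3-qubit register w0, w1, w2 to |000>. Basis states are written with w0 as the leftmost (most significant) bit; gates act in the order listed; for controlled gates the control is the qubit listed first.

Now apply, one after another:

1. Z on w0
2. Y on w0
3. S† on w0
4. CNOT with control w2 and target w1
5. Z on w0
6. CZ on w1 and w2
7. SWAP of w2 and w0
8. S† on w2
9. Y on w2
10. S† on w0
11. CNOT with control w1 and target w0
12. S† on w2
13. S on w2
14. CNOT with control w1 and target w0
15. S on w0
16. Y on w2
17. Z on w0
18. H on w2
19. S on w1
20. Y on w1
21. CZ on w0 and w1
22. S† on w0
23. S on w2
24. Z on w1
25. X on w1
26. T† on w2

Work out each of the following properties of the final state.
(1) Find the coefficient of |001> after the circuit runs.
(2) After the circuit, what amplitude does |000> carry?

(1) The final state's coefficient on |001> equals -sqrt(2)*exp(I*pi/4)/2. Key observation: gates 9-16 undo each other exactly, leaving only the rest of the circuit to track.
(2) |000> carries amplitude sqrt(2)/2 in the final state.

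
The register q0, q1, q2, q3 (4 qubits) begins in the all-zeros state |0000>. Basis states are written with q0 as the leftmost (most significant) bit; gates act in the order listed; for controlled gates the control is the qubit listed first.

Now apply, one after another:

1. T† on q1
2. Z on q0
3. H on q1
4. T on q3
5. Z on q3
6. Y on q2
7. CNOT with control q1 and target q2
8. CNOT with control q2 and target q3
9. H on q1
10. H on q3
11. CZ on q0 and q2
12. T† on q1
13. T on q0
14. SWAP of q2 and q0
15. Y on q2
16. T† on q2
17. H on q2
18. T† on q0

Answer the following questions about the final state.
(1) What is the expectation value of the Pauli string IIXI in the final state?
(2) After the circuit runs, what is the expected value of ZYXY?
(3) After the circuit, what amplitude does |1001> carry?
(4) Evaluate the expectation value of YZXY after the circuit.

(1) The observable IIXI averages to -1.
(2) In the final state, ZYXY has expectation 0.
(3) The amplitude on |1001> is -I/4.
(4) The expectation value of YZXY is -sqrt(2)/2.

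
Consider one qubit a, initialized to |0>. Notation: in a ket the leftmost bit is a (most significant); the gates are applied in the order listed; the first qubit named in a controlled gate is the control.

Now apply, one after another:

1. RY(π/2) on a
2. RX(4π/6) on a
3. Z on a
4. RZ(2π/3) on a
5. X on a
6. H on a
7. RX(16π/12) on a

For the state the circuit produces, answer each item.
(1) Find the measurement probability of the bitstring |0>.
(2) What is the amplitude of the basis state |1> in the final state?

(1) A full measurement returns |0> with probability 3/4.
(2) The final state's coefficient on |1> equals (1 - 2*exp(2*I*pi/3) + sqrt(3)*I)*exp(2*I*pi/3)/4.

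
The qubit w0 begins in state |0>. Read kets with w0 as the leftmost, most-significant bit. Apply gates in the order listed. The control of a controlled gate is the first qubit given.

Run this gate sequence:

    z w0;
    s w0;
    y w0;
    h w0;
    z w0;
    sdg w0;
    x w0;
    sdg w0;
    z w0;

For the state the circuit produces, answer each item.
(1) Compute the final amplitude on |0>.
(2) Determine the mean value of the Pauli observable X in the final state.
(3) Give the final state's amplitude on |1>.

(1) |0> carries amplitude sqrt(2)/2 in the final state.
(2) In the final state, X has expectation -1.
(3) |1> carries amplitude -sqrt(2)/2 in the final state.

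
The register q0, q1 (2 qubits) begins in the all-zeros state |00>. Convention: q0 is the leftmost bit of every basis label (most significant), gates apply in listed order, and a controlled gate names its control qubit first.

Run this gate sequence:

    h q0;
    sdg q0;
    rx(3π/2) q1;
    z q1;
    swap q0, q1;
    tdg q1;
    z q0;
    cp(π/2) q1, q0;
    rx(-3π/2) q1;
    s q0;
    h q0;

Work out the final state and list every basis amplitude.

The resulting statevector has amplitude (1 - I)*exp(3*I*pi/4)/4 on |00>, -sqrt(2)/4 on |01>, 1/2 - sqrt(2)/4 on |10>, (-1 + I + 2*exp(3*I*pi/4))*exp(3*I*pi/4)/4 on |11>.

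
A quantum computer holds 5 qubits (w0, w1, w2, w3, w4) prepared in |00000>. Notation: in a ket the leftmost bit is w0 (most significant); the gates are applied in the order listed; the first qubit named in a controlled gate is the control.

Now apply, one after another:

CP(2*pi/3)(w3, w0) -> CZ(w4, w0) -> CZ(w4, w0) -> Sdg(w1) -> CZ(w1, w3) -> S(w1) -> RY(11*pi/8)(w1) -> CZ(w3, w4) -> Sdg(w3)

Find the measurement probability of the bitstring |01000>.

Outcome |01000> occurs with probability sin(5*pi/16)**2. Key observation: steps 2-3 multiply out to the identity, so the circuit reduces to the remaining gates.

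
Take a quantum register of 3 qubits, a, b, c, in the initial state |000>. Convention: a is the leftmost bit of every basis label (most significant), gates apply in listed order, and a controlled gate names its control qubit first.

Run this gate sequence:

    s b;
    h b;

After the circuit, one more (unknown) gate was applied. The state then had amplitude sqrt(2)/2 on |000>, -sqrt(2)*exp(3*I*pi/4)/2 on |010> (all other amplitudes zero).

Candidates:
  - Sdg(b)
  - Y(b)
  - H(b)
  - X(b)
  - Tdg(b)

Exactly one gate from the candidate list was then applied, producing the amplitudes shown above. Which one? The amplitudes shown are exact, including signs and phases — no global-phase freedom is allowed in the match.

It was Tdg(b) that produced the state shown.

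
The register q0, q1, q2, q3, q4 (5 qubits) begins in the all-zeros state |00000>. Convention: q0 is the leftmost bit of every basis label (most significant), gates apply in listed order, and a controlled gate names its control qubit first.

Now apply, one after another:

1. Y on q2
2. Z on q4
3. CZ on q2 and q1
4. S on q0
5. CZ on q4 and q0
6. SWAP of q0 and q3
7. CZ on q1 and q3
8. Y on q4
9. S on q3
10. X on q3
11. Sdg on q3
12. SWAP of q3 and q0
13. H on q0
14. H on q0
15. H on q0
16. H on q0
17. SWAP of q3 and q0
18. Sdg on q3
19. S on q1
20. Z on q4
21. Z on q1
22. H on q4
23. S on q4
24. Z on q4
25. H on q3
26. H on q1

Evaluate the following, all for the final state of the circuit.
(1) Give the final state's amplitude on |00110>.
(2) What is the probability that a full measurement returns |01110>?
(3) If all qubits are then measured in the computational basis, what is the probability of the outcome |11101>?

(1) The final state's coefficient on |00110> equals sqrt(2)/4. Key observation: gates 12-17 undo each other exactly, leaving only the rest of the circuit to track.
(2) A full measurement returns |01110> with probability 1/8.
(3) Outcome |11101> occurs with probability 0.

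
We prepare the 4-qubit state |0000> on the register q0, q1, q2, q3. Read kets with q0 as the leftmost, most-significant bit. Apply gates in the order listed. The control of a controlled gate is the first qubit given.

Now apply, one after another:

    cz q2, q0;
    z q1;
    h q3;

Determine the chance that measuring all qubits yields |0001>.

Outcome |0001> occurs with probability 1/2.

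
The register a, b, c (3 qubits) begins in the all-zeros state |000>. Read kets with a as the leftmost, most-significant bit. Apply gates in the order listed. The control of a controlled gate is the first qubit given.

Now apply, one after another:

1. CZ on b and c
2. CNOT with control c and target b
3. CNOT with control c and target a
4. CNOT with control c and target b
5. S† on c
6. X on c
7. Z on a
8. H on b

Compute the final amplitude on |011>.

The final state's coefficient on |011> equals sqrt(2)/2.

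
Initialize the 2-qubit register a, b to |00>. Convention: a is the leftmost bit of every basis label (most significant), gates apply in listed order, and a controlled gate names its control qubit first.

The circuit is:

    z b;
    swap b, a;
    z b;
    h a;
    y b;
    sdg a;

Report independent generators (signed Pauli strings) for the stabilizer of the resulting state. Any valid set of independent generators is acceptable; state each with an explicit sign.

The stabilizer group can be generated by -YI, -IZ, among other valid generating sets.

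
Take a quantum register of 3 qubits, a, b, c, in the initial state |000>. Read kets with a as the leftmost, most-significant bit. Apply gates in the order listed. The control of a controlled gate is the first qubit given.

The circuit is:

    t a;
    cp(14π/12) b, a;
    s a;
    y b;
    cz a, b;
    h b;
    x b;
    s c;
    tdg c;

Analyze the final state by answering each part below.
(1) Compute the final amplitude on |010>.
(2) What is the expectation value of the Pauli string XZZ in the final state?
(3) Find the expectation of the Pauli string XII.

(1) The final state's coefficient on |010> equals sqrt(2)*I/2.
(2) In the final state, XZZ has expectation 0.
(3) The expectation value of XII is 0.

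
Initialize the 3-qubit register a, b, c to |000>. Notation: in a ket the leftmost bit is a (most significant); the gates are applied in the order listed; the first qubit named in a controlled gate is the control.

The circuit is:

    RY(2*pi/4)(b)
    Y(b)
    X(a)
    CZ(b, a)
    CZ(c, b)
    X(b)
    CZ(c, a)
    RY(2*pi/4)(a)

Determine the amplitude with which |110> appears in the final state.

The amplitude on |110> is -I/2.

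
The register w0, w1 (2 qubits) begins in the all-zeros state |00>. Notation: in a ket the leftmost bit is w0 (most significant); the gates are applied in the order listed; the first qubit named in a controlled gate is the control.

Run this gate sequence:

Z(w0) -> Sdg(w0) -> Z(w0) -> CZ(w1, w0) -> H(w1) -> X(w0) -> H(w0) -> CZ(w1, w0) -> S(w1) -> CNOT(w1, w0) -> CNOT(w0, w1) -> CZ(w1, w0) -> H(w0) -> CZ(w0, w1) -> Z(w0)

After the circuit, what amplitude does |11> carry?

|11> carries amplitude sqrt(2)*(-1 + I)/4 in the final state.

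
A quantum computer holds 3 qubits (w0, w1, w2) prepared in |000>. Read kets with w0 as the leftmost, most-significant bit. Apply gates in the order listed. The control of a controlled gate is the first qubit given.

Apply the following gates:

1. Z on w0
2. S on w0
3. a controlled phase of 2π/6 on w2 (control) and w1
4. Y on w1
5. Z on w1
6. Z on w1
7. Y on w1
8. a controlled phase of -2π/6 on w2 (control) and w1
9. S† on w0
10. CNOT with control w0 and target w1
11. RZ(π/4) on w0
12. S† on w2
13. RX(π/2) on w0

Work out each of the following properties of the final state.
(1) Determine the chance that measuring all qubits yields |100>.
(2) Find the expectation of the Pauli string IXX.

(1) A full measurement returns |100> with probability 1/2. Key observation: gates 2-9 undo each other exactly, leaving only the rest of the circuit to track.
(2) In the final state, IXX has expectation 0.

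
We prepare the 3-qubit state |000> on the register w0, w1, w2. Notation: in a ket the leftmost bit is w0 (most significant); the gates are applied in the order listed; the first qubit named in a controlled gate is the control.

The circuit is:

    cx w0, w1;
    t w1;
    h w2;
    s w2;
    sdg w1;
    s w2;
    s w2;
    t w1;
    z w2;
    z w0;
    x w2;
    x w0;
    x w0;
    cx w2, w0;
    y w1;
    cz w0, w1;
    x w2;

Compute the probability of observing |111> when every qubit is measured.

The probability of measuring |111> is 0. Key observation: gates 12-13 undo each other exactly, leaving only the rest of the circuit to track.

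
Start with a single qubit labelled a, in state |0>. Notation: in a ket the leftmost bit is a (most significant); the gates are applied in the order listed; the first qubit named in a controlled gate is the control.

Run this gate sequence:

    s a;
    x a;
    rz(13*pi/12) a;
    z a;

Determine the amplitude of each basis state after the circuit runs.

After the circuit, the state carries amplitude 0 on |0>, -exp(13*I*pi/24) on |1>.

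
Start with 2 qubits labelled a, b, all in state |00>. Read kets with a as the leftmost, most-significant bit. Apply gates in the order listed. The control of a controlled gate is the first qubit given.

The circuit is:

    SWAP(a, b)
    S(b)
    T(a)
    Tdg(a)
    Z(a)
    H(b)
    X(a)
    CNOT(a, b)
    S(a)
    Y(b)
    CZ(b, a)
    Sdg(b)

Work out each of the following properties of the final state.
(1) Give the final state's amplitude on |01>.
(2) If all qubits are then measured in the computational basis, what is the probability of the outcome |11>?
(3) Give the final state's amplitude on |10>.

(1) |01> carries amplitude 0 in the final state.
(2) The probability of measuring |11> is 1/2.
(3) The final state's coefficient on |10> equals sqrt(2)/2.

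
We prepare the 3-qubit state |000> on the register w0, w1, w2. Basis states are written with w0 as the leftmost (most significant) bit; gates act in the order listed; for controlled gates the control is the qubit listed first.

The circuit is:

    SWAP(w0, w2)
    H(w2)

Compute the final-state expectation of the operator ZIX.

The expectation value of ZIX is 1.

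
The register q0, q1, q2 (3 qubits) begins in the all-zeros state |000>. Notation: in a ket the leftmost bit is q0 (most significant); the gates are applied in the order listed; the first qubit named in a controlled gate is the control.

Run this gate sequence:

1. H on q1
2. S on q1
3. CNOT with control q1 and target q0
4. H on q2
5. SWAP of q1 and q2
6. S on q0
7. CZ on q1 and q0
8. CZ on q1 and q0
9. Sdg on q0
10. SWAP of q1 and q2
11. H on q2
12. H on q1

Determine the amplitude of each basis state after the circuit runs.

The resulting statevector has amplitude 1/2 on |000>, 0 on |001>, 1/2 on |010>, 0 on |011>, I/2 on |100>, 0 on |101>, -I/2 on |110>, 0 on |111>.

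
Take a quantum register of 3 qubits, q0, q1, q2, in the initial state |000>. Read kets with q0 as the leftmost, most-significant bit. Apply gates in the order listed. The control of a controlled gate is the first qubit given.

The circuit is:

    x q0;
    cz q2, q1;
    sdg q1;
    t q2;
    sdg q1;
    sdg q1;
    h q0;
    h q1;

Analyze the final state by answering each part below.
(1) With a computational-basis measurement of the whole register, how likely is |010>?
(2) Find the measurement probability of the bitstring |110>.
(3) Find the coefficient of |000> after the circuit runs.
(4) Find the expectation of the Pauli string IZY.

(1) Outcome |010> occurs with probability 1/4.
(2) The probability of measuring |110> is 1/4.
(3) The amplitude on |000> is 1/2.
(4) The observable IZY averages to 0.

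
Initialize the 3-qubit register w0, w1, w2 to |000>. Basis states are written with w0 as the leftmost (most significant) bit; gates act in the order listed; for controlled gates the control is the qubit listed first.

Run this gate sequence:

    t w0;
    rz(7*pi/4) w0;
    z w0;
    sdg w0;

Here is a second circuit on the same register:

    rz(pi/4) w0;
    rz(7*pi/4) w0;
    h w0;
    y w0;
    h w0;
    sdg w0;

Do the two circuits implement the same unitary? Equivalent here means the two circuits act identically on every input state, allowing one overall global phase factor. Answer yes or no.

No, they are not equivalent — no single phase factor reconciles the two unitaries.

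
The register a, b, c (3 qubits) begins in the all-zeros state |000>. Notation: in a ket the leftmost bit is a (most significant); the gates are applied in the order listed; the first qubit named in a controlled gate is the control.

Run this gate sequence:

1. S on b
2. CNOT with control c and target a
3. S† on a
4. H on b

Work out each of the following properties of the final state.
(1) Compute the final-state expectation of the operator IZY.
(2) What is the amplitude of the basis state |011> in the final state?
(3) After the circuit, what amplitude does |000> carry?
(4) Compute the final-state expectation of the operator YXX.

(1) The observable IZY averages to 0.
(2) The amplitude on |011> is 0.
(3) |000> carries amplitude sqrt(2)/2 in the final state.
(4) In the final state, YXX has expectation 0.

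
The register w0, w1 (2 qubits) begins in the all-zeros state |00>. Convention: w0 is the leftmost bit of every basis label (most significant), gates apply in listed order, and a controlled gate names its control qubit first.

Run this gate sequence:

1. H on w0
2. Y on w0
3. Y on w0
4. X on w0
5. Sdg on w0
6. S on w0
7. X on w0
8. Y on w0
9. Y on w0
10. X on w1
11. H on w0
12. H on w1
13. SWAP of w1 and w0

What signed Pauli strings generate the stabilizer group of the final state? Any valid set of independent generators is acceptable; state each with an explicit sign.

The final state is stabilized by the group generated by -XI, +IZ; other independent generating sets are equally valid. Key observation: gates 2-9 undo each other exactly, leaving only the rest of the circuit to track.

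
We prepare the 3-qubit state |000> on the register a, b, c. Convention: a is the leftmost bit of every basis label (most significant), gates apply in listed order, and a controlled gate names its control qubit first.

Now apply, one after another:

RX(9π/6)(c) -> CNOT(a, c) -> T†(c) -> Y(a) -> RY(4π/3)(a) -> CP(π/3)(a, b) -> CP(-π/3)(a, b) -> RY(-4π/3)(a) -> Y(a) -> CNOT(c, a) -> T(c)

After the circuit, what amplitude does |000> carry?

|000> carries amplitude -sqrt(2)/2 in the final state. Key observation: gates 4-9 undo each other exactly, leaving only the rest of the circuit to track.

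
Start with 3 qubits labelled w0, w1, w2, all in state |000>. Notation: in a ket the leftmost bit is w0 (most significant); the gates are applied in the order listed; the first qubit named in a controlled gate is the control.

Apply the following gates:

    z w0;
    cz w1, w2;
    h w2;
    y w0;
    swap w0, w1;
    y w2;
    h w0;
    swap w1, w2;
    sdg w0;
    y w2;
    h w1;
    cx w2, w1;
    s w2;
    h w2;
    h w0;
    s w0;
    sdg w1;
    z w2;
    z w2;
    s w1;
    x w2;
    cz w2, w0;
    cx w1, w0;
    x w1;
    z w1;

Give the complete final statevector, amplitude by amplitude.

After the circuit, the state carries amplitude sqrt(2)*(1 + I)/4 on |000>, sqrt(2)*(-1 - I)/4 on |001>, 0 on |010>, 0 on |011>, sqrt(2)*(-1 - I)/4 on |100>, sqrt(2)*(-1 - I)/4 on |101>, 0 on |110>, 0 on |111>.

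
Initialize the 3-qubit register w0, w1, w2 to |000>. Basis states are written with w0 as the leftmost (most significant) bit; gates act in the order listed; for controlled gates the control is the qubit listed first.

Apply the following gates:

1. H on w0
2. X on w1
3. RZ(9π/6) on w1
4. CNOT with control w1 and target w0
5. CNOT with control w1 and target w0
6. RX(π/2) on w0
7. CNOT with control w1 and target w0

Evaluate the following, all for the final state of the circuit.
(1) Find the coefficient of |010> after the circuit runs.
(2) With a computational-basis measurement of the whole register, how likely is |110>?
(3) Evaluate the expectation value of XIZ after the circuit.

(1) |010> carries amplitude (1 + I)*exp(I*pi/4)/2 in the final state. Key observation: gates 4-5 undo each other exactly, leaving only the rest of the circuit to track.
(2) A full measurement returns |110> with probability 1/2.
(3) The observable XIZ averages to 1.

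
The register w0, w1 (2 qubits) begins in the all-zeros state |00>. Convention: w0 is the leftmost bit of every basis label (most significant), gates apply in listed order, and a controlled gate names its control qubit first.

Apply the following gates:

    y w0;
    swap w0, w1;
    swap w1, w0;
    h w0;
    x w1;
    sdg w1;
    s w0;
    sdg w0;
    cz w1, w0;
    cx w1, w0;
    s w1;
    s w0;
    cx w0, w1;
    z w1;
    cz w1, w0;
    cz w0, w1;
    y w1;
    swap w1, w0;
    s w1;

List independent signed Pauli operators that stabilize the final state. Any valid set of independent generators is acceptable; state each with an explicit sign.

The final state is stabilized by the group generated by -XX, +ZZ; other independent generating sets are equally valid.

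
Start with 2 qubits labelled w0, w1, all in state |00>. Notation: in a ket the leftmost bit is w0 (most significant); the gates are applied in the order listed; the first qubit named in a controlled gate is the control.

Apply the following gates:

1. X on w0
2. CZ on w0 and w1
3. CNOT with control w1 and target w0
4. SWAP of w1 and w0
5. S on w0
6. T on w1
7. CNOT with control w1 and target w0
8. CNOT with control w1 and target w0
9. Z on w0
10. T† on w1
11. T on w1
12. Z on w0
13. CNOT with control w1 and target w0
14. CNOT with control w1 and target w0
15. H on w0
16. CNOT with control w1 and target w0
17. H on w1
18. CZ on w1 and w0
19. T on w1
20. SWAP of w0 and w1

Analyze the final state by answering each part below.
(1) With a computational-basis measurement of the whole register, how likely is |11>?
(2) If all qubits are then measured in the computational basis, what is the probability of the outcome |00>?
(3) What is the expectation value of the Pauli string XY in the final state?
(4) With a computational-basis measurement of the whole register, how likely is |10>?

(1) Outcome |11> occurs with probability 1/4. Key observation: steps 7-14 multiply out to the identity, so the circuit reduces to the remaining gates.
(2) Outcome |00> occurs with probability 1/4.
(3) In the final state, XY has expectation sqrt(2)/2.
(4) A full measurement returns |10> with probability 1/4.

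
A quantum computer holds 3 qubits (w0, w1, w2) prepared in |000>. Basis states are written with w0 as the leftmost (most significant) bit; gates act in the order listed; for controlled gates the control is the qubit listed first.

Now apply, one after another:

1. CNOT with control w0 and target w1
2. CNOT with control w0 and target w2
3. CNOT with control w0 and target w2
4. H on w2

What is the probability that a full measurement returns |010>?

Outcome |010> occurs with probability 0.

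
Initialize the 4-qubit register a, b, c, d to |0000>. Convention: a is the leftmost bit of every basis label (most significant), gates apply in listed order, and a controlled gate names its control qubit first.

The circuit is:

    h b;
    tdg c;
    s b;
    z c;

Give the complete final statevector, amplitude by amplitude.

The final amplitudes are sqrt(2)/2 on |0000>, sqrt(2)*I/2 on |0100>, and 0 on every other basis state.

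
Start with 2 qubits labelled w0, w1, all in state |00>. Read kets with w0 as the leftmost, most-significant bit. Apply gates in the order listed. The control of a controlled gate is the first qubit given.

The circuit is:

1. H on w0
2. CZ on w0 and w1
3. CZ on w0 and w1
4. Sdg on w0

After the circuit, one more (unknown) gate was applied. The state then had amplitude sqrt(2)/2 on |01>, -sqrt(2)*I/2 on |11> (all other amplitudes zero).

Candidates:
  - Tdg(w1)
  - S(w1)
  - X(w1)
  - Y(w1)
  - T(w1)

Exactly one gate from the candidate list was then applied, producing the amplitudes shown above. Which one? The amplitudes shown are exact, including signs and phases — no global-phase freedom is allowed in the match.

The applied gate was X(w1).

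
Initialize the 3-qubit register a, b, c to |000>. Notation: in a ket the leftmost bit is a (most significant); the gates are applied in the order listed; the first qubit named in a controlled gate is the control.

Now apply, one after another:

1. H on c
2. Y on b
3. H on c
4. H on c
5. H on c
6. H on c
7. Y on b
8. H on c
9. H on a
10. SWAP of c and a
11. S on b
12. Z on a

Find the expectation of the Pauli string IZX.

The expectation value of IZX is 1. Key observation: the block from step 1 through step 8 cancels to the identity and can be dropped.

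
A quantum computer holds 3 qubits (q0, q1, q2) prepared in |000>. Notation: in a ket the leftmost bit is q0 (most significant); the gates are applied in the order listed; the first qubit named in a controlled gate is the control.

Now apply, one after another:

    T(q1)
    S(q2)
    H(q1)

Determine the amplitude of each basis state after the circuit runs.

After the circuit, the state carries amplitude sqrt(2)/2 on |000>, sqrt(2)/2 on |010>, and 0 on every other basis state.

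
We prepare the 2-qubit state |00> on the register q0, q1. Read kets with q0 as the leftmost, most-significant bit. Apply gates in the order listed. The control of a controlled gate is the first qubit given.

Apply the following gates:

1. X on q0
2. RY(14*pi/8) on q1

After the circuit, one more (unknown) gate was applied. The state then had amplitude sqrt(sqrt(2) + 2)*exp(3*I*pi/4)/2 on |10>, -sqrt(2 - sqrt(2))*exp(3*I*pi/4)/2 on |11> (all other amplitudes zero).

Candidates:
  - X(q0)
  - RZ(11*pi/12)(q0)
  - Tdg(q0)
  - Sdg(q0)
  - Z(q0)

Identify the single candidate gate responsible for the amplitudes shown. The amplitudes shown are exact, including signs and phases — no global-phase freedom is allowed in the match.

It was Tdg(q0) that produced the state shown.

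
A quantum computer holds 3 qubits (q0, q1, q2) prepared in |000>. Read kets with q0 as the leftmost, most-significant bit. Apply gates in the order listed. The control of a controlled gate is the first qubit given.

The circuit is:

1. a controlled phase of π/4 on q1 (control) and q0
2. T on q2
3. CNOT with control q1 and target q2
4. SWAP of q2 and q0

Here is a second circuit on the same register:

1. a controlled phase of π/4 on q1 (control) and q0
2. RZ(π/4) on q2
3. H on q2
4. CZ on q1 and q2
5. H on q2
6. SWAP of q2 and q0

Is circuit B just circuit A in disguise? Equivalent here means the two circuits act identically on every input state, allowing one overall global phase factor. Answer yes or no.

Yes — the two circuits implement the same unitary up to a global phase.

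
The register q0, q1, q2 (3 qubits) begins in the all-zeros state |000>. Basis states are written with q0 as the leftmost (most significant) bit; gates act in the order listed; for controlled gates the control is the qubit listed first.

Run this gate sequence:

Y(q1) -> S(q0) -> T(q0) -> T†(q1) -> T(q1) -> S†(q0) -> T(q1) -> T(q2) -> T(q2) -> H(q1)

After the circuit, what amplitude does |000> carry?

|000> carries amplitude sqrt(2)*exp(3*I*pi/4)/2 in the final state.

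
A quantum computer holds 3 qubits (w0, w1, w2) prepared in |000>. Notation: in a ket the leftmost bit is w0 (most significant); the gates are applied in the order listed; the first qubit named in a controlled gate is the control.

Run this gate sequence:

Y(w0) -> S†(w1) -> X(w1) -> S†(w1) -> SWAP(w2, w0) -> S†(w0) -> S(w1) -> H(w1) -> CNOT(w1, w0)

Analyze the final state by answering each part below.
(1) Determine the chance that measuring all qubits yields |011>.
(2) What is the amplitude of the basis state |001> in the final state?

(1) A full measurement returns |011> with probability 0.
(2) The final state's coefficient on |001> equals sqrt(2)*I/2.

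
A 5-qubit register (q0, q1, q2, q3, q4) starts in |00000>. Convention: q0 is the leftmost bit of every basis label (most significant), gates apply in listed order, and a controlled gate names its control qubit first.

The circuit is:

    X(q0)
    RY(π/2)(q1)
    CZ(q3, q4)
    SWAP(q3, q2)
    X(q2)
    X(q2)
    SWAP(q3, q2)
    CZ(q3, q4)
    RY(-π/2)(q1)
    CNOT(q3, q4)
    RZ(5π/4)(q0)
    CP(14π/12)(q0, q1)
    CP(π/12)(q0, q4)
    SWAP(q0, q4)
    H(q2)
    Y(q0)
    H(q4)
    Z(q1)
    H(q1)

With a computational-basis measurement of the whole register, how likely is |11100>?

Outcome |11100> occurs with probability 1/8.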